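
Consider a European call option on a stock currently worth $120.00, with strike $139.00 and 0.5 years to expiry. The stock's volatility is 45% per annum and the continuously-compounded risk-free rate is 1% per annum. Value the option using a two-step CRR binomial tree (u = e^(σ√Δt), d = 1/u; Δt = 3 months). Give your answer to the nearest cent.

CRR parameters: u = e^(σ√Δt) = e^(0.45·√0.25) = 1.2523, d = 1/u = 0.7985
Per-period rate: rΔt = 0.01·0.25 = 0.0025, so R = e^0.0025 = 1.0025
Risk-neutral probability p = (e^0.0025 − 0.7985)/(1.2523 − 0.7985) = 0.2040/0.4538 = 0.4495
Terminal stock prices: S_uu = 188.2, S_ud = 120, S_dd = 76.52
Terminal payoffs (S − K): max(49.2, 0) = 49.2, max(-19, 0) = 0, max(-62.48, 0) = 0
Node u (S = 150.3): V_u = e^(−0.0025)·[0.4495·49.1975 + 0.5505·0.0000] = 22.0591
Node d (S = 95.82): V_d = e^(−0.0025)·[0.4495·0.0000 + 0.5505·0.0000] = 0.0000
Node 0 (S = 120): V_0 = e^(−0.0025)·[0.4495·22.0591 + 0.5505·0.0000] = 9.8909

$9.89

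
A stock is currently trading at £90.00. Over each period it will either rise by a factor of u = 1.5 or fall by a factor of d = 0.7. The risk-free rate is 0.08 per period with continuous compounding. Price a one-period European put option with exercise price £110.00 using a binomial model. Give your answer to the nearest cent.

£22.60

Risk-neutral probability p = (e^0.08 − 0.7)/(1.5 − 0.7) = 0.3833/0.8000 = 0.4791
Terminal stock prices: S_u = 135, S_d = 63
Terminal payoffs (K − S): max(-25, 0) = 0, max(47, 0) = 47
Node 0 (S = 90): V_0 = e^(−0.08)·[0.4791·0.0000 + 0.5209·47.0000] = 22.5996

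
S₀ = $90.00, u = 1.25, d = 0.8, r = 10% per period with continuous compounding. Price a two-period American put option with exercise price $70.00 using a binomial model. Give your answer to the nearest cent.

$1.05

Risk-neutral probability p = (e^0.1 − 0.8)/(1.25 − 0.8) = 0.3052/0.4500 = 0.6782
Terminal stock prices: S_uu = 140.6, S_ud = 90, S_dd = 57.6
Terminal payoffs (K − S): max(-70.62, 0) = 0, max(-20, 0) = 0, max(12.4, 0) = 12.4
Node u (S = 112.5): continuation = e^(−0.1)·[0.6782·0.0000 + 0.3218·0.0000] = 0.0000; exercise value = 0.0000 ≤ continuation, so V_u = 0.0000
Node d (S = 72): continuation = e^(−0.1)·[0.6782·0.0000 + 0.3218·12.4000] = 3.6111; exercise value = 0.0000 ≤ continuation, so V_d = 3.6111
Node 0 (S = 90): continuation = e^(−0.1)·[0.6782·0.0000 + 0.3218·3.6111] = 1.0516; exercise value = 0.0000 ≤ continuation, so V_0 = 1.0516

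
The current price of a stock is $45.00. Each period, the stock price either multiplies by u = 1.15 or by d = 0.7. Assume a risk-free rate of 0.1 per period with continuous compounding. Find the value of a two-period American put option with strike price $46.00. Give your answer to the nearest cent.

$2.02

Risk-neutral probability p = (e^0.1 − 0.7)/(1.15 − 0.7) = 0.4052/0.4500 = 0.9004
Terminal stock prices: S_uu = 59.51, S_ud = 36.22, S_dd = 22.05
Terminal payoffs (K − S): max(-13.51, 0) = 0, max(9.775, 0) = 9.775, max(23.95, 0) = 23.95
Node u (S = 51.75): continuation = e^(−0.1)·[0.9004·0.0000 + 0.0996·9.7750] = 0.8811; exercise value = 0.0000 ≤ continuation, so V_u = 0.8811
Node d (S = 31.5): continuation = e^(−0.1)·[0.9004·9.7750 + 0.0996·23.9500] = 10.1225; exercise value = 14.5000 > continuation, so V_d = 14.5000 (exercise)
Node 0 (S = 45): continuation = e^(−0.1)·[0.9004·0.8811 + 0.0996·14.5000] = 2.0249; exercise value = 1.0000 ≤ continuation, so V_0 = 2.0249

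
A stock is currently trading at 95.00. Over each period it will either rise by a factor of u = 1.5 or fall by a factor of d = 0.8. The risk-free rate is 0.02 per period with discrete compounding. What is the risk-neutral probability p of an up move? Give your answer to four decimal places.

Risk-neutral probability p = (1 + 0.02 − 0.8)/(1.5 − 0.8) = 0.2200/0.7000 = 0.3143

p = 0.3143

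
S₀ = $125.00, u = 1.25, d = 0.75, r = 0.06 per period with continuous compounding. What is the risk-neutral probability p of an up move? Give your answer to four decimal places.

p = 0.6237

Risk-neutral probability p = (e^0.06 − 0.75)/(1.25 − 0.75) = 0.3118/0.5000 = 0.6237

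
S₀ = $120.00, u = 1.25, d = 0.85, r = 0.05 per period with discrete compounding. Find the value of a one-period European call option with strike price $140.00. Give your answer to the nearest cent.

$4.76

Risk-neutral probability p = (1 + 0.05 − 0.85)/(1.25 − 0.85) = 0.2000/0.4000 = 0.5000
Terminal stock prices: S_u = 150, S_d = 102
Terminal payoffs (S − K): max(10, 0) = 10, max(-38, 0) = 0
Node 0 (S = 120): V_0 = 1/1.05·[0.5000·10.0000 + 0.5000·0.0000] = 4.7619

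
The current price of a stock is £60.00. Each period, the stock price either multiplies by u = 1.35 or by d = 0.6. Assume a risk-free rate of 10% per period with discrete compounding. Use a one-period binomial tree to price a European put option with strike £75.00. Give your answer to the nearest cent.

£11.82

Risk-neutral probability p = (1 + 0.1 − 0.6)/(1.35 − 0.6) = 0.5000/0.7500 = 0.6667
Terminal stock prices: S_u = 81, S_d = 36
Terminal payoffs (K − S): max(-6, 0) = 0, max(39, 0) = 39
Node 0 (S = 60): V_0 = 1/1.1·[0.6667·0.0000 + 0.3333·39.0000] = 11.8182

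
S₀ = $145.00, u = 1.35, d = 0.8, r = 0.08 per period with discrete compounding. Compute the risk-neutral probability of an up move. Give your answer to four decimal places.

p = 0.5091

Risk-neutral probability p = (1 + 0.08 − 0.8)/(1.35 − 0.8) = 0.2800/0.5500 = 0.5091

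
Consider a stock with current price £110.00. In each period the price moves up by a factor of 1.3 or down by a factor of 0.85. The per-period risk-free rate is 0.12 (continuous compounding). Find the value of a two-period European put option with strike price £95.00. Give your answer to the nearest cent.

Risk-neutral probability p = (e^0.12 − 0.85)/(1.3 − 0.85) = 0.2775/0.4500 = 0.6167
Terminal stock prices: S_uu = 185.9, S_ud = 121.5, S_dd = 79.47
Terminal payoffs (K − S): max(-90.9, 0) = 0, max(-26.55, 0) = 0, max(15.53, 0) = 15.53
Node u (S = 143): V_u = e^(−0.12)·[0.6167·0.0000 + 0.3833·0.0000] = 0.0000
Node d (S = 93.5): V_d = e^(−0.12)·[0.6167·0.0000 + 0.3833·15.5250] = 5.2784
Node 0 (S = 110): V_0 = e^(−0.12)·[0.6167·0.0000 + 0.3833·5.2784] = 1.7946

£1.79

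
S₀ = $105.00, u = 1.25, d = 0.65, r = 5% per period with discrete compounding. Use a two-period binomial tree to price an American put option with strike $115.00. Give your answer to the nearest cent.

$20.83

Risk-neutral probability p = (1 + 0.05 − 0.65)/(1.25 − 0.65) = 0.4000/0.6000 = 0.6667
Terminal stock prices: S_uu = 164.1, S_ud = 85.31, S_dd = 44.36
Terminal payoffs (K − S): max(-49.06, 0) = 0, max(29.69, 0) = 29.69, max(70.64, 0) = 70.64
Node u (S = 131.2): continuation = 1/1.05·[0.6667·0.0000 + 0.3333·29.6875] = 9.4246; exercise value = 0.0000 ≤ continuation, so V_u = 9.4246
Node d (S = 68.25): continuation = 1/1.05·[0.6667·29.6875 + 0.3333·70.6375] = 41.2738; exercise value = 46.7500 > continuation, so V_d = 46.7500 (exercise)
Node 0 (S = 105): continuation = 1/1.05·[0.6667·9.4246 + 0.3333·46.7500] = 20.8251; exercise value = 10.0000 ≤ continuation, so V_0 = 20.8251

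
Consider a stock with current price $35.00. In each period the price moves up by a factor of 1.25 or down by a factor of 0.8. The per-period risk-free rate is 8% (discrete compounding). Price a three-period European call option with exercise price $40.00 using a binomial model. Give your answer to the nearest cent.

Risk-neutral probability p = (1 + 0.08 − 0.8)/(1.25 − 0.8) = 0.2800/0.4500 = 0.6222
Terminal stock prices: S_uuu = 68.36, S_uud = 43.75, S_udd = 28, S_ddd = 17.92
Terminal payoffs (S − K): max(28.36, 0) = 28.36, max(3.75, 0) = 3.75, max(-12, 0) = 0, max(-22.08, 0) = 0
Node uu (S = 54.69): V_uu = 1/1.08·[0.6222·28.3594 + 0.3778·3.7500] = 17.6505
Node ud (S = 35): V_ud = 1/1.08·[0.6222·3.7500 + 0.3778·0.0000] = 2.1605
Node dd (S = 22.4): V_dd = 1/1.08·[0.6222·0.0000 + 0.3778·0.0000] = 0.0000
Node u (S = 43.75): V_u = 1/1.08·[0.6222·17.6505 + 0.3778·2.1605] = 10.9247
Node d (S = 28): V_d = 1/1.08·[0.6222·2.1605 + 0.3778·0.0000] = 1.2447
Node 0 (S = 35): V_0 = 1/1.08·[0.6222·10.9247 + 0.3778·1.2447] = 6.7295

$6.73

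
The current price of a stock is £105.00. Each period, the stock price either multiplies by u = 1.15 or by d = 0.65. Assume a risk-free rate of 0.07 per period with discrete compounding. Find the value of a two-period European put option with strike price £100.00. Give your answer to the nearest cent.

Risk-neutral probability p = (1 + 0.07 − 0.65)/(1.15 − 0.65) = 0.4200/0.5000 = 0.8400
Terminal stock prices: S_uu = 138.9, S_ud = 78.49, S_dd = 44.36
Terminal payoffs (K − S): max(-38.86, 0) = 0, max(21.51, 0) = 21.51, max(55.64, 0) = 55.64
Node u (S = 120.7): V_u = 1/1.07·[0.8400·0.0000 + 0.1600·21.5125] = 3.2168
Node d (S = 68.25): V_d = 1/1.07·[0.8400·21.5125 + 0.1600·55.6375] = 25.2079
Node 0 (S = 105): V_0 = 1/1.07·[0.8400·3.2168 + 0.1600·25.2079] = 6.2948

£6.29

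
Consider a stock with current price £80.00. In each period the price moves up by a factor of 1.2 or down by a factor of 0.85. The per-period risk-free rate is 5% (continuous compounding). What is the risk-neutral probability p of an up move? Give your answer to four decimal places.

p = 0.5751

Risk-neutral probability p = (e^0.05 − 0.85)/(1.2 − 0.85) = 0.2013/0.3500 = 0.5751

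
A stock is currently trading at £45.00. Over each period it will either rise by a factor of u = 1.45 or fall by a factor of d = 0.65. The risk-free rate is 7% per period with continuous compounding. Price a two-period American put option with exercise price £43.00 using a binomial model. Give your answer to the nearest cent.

£6.18

Risk-neutral probability p = (e^0.07 − 0.65)/(1.45 − 0.65) = 0.4225/0.8000 = 0.5281
Terminal stock prices: S_uu = 94.61, S_ud = 42.41, S_dd = 19.01
Terminal payoffs (K − S): max(-51.61, 0) = 0, max(0.5875, 0) = 0.5875, max(23.99, 0) = 23.99
Node u (S = 65.25): continuation = e^(−0.07)·[0.5281·0.0000 + 0.4719·0.5875] = 0.2585; exercise value = 0.0000 ≤ continuation, so V_u = 0.2585
Node d (S = 29.25): continuation = e^(−0.07)·[0.5281·0.5875 + 0.4719·23.9875] = 10.8429; exercise value = 13.7500 > continuation, so V_d = 13.7500 (exercise)
Node 0 (S = 45): continuation = e^(−0.07)·[0.5281·0.2585 + 0.4719·13.7500] = 6.1768; exercise value = 0.0000 ≤ continuation, so V_0 = 6.1768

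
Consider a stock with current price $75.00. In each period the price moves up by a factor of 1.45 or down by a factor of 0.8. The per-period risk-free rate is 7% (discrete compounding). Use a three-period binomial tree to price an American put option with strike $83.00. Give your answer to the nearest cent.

Risk-neutral probability p = (1 + 0.07 − 0.8)/(1.45 − 0.8) = 0.2700/0.6500 = 0.4154
Terminal stock prices: S_uuu = 228.6, S_uud = 126.2, S_udd = 69.6, S_ddd = 38.4
Terminal payoffs (K − S): max(-145.6, 0) = 0, max(-43.15, 0) = 0, max(13.4, 0) = 13.4, max(44.6, 0) = 44.6
Node uu (S = 157.7): continuation = 1/1.07·[0.4154·0.0000 + 0.5846·0.0000] = 0.0000; exercise value = 0.0000 ≤ continuation, so V_uu = 0.0000
Node ud (S = 87): continuation = 1/1.07·[0.4154·0.0000 + 0.5846·13.4000] = 7.3214; exercise value = 0.0000 ≤ continuation, so V_ud = 7.3214
Node dd (S = 48): continuation = 1/1.07·[0.4154·13.4000 + 0.5846·44.6000] = 29.5701; exercise value = 35.0000 > continuation, so V_dd = 35.0000 (exercise)
Node u (S = 108.8): continuation = 1/1.07·[0.4154·0.0000 + 0.5846·7.3214] = 4.0002; exercise value = 0.0000 ≤ continuation, so V_u = 4.0002
Node d (S = 60): continuation = 1/1.07·[0.4154·7.3214 + 0.5846·35.0000] = 21.9652; exercise value = 23.0000 > continuation, so V_d = 23.0000 (exercise)
Node 0 (S = 75): continuation = 1/1.07·[0.4154·4.0002 + 0.5846·23.0000] = 14.1194; exercise value = 8.0000 ≤ continuation, so V_0 = 14.1194

$14.12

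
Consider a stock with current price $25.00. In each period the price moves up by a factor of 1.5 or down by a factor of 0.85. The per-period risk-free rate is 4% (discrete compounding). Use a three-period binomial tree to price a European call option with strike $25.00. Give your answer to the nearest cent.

$5.81

Risk-neutral probability p = (1 + 0.04 − 0.85)/(1.5 − 0.85) = 0.1900/0.6500 = 0.2923
Terminal stock prices: S_uuu = 84.38, S_uud = 47.81, S_udd = 27.09, S_ddd = 15.35
Terminal payoffs (S − K): max(59.38, 0) = 59.38, max(22.81, 0) = 22.81, max(2.094, 0) = 2.094, max(-9.647, 0) = 0
Node uu (S = 56.25): V_uu = 1/1.04·[0.2923·59.3750 + 0.7077·22.8125] = 32.2115
Node ud (S = 31.88): V_ud = 1/1.04·[0.2923·22.8125 + 0.7077·2.0937] = 7.8365
Node dd (S = 18.06): V_dd = 1/1.04·[0.2923·2.0937 + 0.7077·0.0000] = 0.5885
Node u (S = 37.5): V_u = 1/1.04·[0.2923·32.2115 + 0.7077·7.8365] = 14.3861
Node d (S = 21.25): V_d = 1/1.04·[0.2923·7.8365 + 0.7077·0.5885] = 2.6030
Node 0 (S = 25): V_0 = 1/1.04·[0.2923·14.3861 + 0.7077·2.6030] = 5.8147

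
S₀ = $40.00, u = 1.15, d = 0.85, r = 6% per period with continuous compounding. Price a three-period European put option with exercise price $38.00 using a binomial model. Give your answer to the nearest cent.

$1.01

Risk-neutral probability p = (e^0.06 − 0.85)/(1.15 − 0.85) = 0.2118/0.3000 = 0.7061
Terminal stock prices: S_uuu = 60.83, S_uud = 44.96, S_udd = 33.23, S_ddd = 24.56
Terminal payoffs (K − S): max(-22.83, 0) = 0, max(-6.965, 0) = 0, max(4.765, 0) = 4.765, max(13.44, 0) = 13.44
Node uu (S = 52.9): V_uu = e^(−0.06)·[0.7061·0.0000 + 0.2939·0.0000] = 0.0000
Node ud (S = 39.1): V_ud = e^(−0.06)·[0.7061·0.0000 + 0.2939·4.7650] = 1.3188
Node dd (S = 28.9): V_dd = e^(−0.06)·[0.7061·4.7650 + 0.2939·13.4350] = 6.8871
Node u (S = 46): V_u = e^(−0.06)·[0.7061·0.0000 + 0.2939·1.3188] = 0.3650
Node d (S = 34): V_d = e^(−0.06)·[0.7061·1.3188 + 0.2939·6.8871] = 2.7831
Node 0 (S = 40): V_0 = e^(−0.06)·[0.7061·0.3650 + 0.2939·2.7831] = 1.0130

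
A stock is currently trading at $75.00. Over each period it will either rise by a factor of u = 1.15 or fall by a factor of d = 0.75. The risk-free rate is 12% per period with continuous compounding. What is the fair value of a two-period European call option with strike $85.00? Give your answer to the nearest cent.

Risk-neutral probability p = (e^0.12 − 0.75)/(1.15 − 0.75) = 0.3775/0.4000 = 0.9437
Terminal stock prices: S_uu = 99.19, S_ud = 64.69, S_dd = 42.19
Terminal payoffs (S − K): max(14.19, 0) = 14.19, max(-20.31, 0) = 0, max(-42.81, 0) = 0
Node u (S = 86.25): V_u = e^(−0.12)·[0.9437·14.1875 + 0.0563·0.0000] = 11.8753
Node d (S = 56.25): V_d = e^(−0.12)·[0.9437·0.0000 + 0.0563·0.0000] = 0.0000
Node 0 (S = 75): V_0 = e^(−0.12)·[0.9437·11.8753 + 0.0563·0.0000] = 9.9399

$9.94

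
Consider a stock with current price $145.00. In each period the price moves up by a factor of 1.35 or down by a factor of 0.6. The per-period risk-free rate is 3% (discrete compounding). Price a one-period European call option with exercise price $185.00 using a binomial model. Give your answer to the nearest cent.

$5.98

Risk-neutral probability p = (1 + 0.03 − 0.6)/(1.35 − 0.6) = 0.4300/0.7500 = 0.5733
Terminal stock prices: S_u = 195.8, S_d = 87
Terminal payoffs (S − K): max(10.75, 0) = 10.75, max(-98, 0) = 0
Node 0 (S = 145): V_0 = 1/1.03·[0.5733·10.7500 + 0.4267·0.0000] = 5.9838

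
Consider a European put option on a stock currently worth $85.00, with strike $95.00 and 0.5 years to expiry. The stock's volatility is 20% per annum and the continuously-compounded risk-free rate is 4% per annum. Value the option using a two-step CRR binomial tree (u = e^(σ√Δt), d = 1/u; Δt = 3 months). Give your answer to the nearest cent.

$10.50

CRR parameters: u = e^(σ√Δt) = e^(0.2·√0.25) = 1.1052, d = 1/u = 0.9048
Per-period rate: rΔt = 0.04·0.25 = 0.01, so R = e^0.01 = 1.0101
Risk-neutral probability p = (e^0.01 − 0.9048)/(1.1052 − 0.9048) = 0.1052/0.2003 = 0.5252
Terminal stock prices: S_uu = 103.8, S_ud = 85, S_dd = 69.59
Terminal payoffs (K − S): max(-8.819, 0) = 0, max(10, 0) = 10, max(25.41, 0) = 25.41
Node u (S = 93.94): V_u = e^(−0.01)·[0.5252·0.0000 + 0.4748·10.0000] = 4.7009
Node d (S = 76.91): V_d = e^(−0.01)·[0.5252·10.0000 + 0.4748·25.4079] = 17.1436
Node 0 (S = 85): V_0 = e^(−0.01)·[0.5252·4.7009 + 0.4748·17.1436] = 10.5032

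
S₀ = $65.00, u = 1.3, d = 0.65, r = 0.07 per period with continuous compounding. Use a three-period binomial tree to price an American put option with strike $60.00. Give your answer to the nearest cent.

Risk-neutral probability p = (e^0.07 − 0.65)/(1.3 − 0.65) = 0.4225/0.6500 = 0.6500
Terminal stock prices: S_uuu = 142.8, S_uud = 71.4, S_udd = 35.7, S_ddd = 17.85
Terminal payoffs (K − S): max(-82.81, 0) = 0, max(-11.4, 0) = 0, max(24.3, 0) = 24.3, max(42.15, 0) = 42.15
Node uu (S = 109.9): continuation = e^(−0.07)·[0.6500·0.0000 + 0.3500·0.0000] = 0.0000; exercise value = 0.0000 ≤ continuation, so V_uu = 0.0000
Node ud (S = 54.93): continuation = e^(−0.07)·[0.6500·0.0000 + 0.3500·24.2987] = 7.9293; exercise value = 5.0750 ≤ continuation, so V_ud = 7.9293
Node dd (S = 27.46): continuation = e^(−0.07)·[0.6500·24.2987 + 0.3500·42.1494] = 28.4811; exercise value = 32.5375 > continuation, so V_dd = 32.5375 (exercise)
Node u (S = 84.5): continuation = e^(−0.07)·[0.6500·0.0000 + 0.3500·7.9293] = 2.5875; exercise value = 0.0000 ≤ continuation, so V_u = 2.5875
Node d (S = 42.25): continuation = e^(−0.07)·[0.6500·7.9293 + 0.3500·32.5375] = 15.4235; exercise value = 17.7500 > continuation, so V_d = 17.7500 (exercise)
Node 0 (S = 65): continuation = e^(−0.07)·[0.6500·2.5875 + 0.3500·17.7500] = 7.3605; exercise value = 0.0000 ≤ continuation, so V_0 = 7.3605

$7.36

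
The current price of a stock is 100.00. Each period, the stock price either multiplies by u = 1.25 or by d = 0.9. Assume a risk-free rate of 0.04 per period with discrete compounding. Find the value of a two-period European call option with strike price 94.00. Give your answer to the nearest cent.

Risk-neutral probability p = (1 + 0.04 − 0.9)/(1.25 − 0.9) = 0.1400/0.3500 = 0.4000
Terminal stock prices: S_uu = 156.2, S_ud = 112.5, S_dd = 81
Terminal payoffs (S − K): max(62.25, 0) = 62.25, max(18.5, 0) = 18.5, max(-13, 0) = 0
Node u (S = 125): V_u = 1/1.04·[0.4000·62.2500 + 0.6000·18.5000] = 34.6154
Node d (S = 90): V_d = 1/1.04·[0.4000·18.5000 + 0.6000·0.0000] = 7.1154
Node 0 (S = 100): V_0 = 1/1.04·[0.4000·34.6154 + 0.6000·7.1154] = 17.4186

17.42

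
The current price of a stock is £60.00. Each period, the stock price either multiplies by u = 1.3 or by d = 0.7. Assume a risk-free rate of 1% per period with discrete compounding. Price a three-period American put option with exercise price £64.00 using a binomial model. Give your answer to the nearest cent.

Risk-neutral probability p = (1 + 0.01 − 0.7)/(1.3 − 0.7) = 0.3100/0.6000 = 0.5167
Terminal stock prices: S_uuu = 131.8, S_uud = 70.98, S_udd = 38.22, S_ddd = 20.58
Terminal payoffs (K − S): max(-67.82, 0) = 0, max(-6.98, 0) = 0, max(25.78, 0) = 25.78, max(43.42, 0) = 43.42
Node uu (S = 101.4): continuation = 1/1.01·[0.5167·0.0000 + 0.4833·0.0000] = 0.0000; exercise value = 0.0000 ≤ continuation, so V_uu = 0.0000
Node ud (S = 54.6): continuation = 1/1.01·[0.5167·0.0000 + 0.4833·25.7800] = 12.3370; exercise value = 9.4000 ≤ continuation, so V_ud = 12.3370
Node dd (S = 29.4): continuation = 1/1.01·[0.5167·25.7800 + 0.4833·43.4200] = 33.9663; exercise value = 34.6000 > continuation, so V_dd = 34.6000 (exercise)
Node u (S = 78): continuation = 1/1.01·[0.5167·0.0000 + 0.4833·12.3370] = 5.9038; exercise value = 0.0000 ≤ continuation, so V_u = 5.9038
Node d (S = 42): continuation = 1/1.01·[0.5167·12.3370 + 0.4833·34.6000] = 22.8687; exercise value = 22.0000 ≤ continuation, so V_d = 22.8687
Node 0 (S = 60): continuation = 1/1.01·[0.5167·5.9038 + 0.4833·22.8687] = 13.9639; exercise value = 4.0000 ≤ continuation, so V_0 = 13.9639

£13.96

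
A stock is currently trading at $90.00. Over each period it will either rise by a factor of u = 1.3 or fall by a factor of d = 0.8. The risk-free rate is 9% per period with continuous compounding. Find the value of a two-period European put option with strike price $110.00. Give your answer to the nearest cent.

$14.05

Risk-neutral probability p = (e^0.09 − 0.8)/(1.3 − 0.8) = 0.2942/0.5000 = 0.5883
Terminal stock prices: S_uu = 152.1, S_ud = 93.6, S_dd = 57.6
Terminal payoffs (K − S): max(-42.1, 0) = 0, max(16.4, 0) = 16.4, max(52.4, 0) = 52.4
Node u (S = 117): V_u = e^(−0.09)·[0.5883·0.0000 + 0.4117·16.4000] = 6.1700
Node d (S = 72): V_d = e^(−0.09)·[0.5883·16.4000 + 0.4117·52.4000] = 28.5324
Node 0 (S = 90): V_0 = e^(−0.09)·[0.5883·6.1700 + 0.4117·28.5324] = 14.0522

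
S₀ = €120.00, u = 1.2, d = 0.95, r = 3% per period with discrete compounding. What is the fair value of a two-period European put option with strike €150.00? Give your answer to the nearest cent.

Risk-neutral probability p = (1 + 0.03 − 0.95)/(1.2 − 0.95) = 0.0800/0.2500 = 0.3200
Terminal stock prices: S_uu = 172.8, S_ud = 136.8, S_dd = 108.3
Terminal payoffs (K − S): max(-22.8, 0) = 0, max(13.2, 0) = 13.2, max(41.7, 0) = 41.7
Node u (S = 144): V_u = 1/1.03·[0.3200·0.0000 + 0.6800·13.2000] = 8.7146
Node d (S = 114): V_d = 1/1.03·[0.3200·13.2000 + 0.6800·41.7000] = 31.6311
Node 0 (S = 120): V_0 = 1/1.03·[0.3200·8.7146 + 0.6800·31.6311] = 23.5901

€23.59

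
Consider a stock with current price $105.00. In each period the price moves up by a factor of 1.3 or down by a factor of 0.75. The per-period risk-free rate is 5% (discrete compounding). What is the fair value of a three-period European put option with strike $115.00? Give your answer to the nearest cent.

Risk-neutral probability p = (1 + 0.05 − 0.75)/(1.3 − 0.75) = 0.3000/0.5500 = 0.5455
Terminal stock prices: S_uuu = 230.7, S_uud = 133.1, S_udd = 76.78, S_ddd = 44.3
Terminal payoffs (K − S): max(-115.7, 0) = 0, max(-18.09, 0) = 0, max(38.22, 0) = 38.22, max(70.7, 0) = 70.7
Node uu (S = 177.5): V_uu = 1/1.05·[0.5455·0.0000 + 0.4545·0.0000] = 0.0000
Node ud (S = 102.4): V_ud = 1/1.05·[0.5455·0.0000 + 0.4545·38.2188] = 16.5449
Node dd (S = 59.06): V_dd = 1/1.05·[0.5455·38.2188 + 0.4545·70.7031] = 50.4613
Node u (S = 136.5): V_u = 1/1.05·[0.5455·0.0000 + 0.4545·16.5449] = 7.1623
Node d (S = 78.75): V_d = 1/1.05·[0.5455·16.5449 + 0.4545·50.4613] = 30.4395
Node 0 (S = 105): V_0 = 1/1.05·[0.5455·7.1623 + 0.4545·30.4395] = 16.8979

$16.90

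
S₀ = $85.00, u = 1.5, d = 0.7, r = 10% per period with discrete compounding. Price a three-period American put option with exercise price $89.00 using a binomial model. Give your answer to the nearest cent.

$15.90

Risk-neutral probability p = (1 + 0.1 − 0.7)/(1.5 − 0.7) = 0.4000/0.8000 = 0.5000
Terminal stock prices: S_uuu = 286.9, S_uud = 133.9, S_udd = 62.47, S_ddd = 29.15
Terminal payoffs (K − S): max(-197.9, 0) = 0, max(-44.88, 0) = 0, max(26.53, 0) = 26.53, max(59.85, 0) = 59.85
Node uu (S = 191.2): continuation = 1/1.1·[0.5000·0.0000 + 0.5000·0.0000] = 0.0000; exercise value = 0.0000 ≤ continuation, so V_uu = 0.0000
Node ud (S = 89.25): continuation = 1/1.1·[0.5000·0.0000 + 0.5000·26.5250] = 12.0568; exercise value = 0.0000 ≤ continuation, so V_ud = 12.0568
Node dd (S = 41.65): continuation = 1/1.1·[0.5000·26.5250 + 0.5000·59.8450] = 39.2591; exercise value = 47.3500 > continuation, so V_dd = 47.3500 (exercise)
Node u (S = 127.5): continuation = 1/1.1·[0.5000·0.0000 + 0.5000·12.0568] = 5.4804; exercise value = 0.0000 ≤ continuation, so V_u = 5.4804
Node d (S = 59.5): continuation = 1/1.1·[0.5000·12.0568 + 0.5000·47.3500] = 27.0031; exercise value = 29.5000 > continuation, so V_d = 29.5000 (exercise)
Node 0 (S = 85): continuation = 1/1.1·[0.5000·5.4804 + 0.5000·29.5000] = 15.9002; exercise value = 4.0000 ≤ continuation, so V_0 = 15.9002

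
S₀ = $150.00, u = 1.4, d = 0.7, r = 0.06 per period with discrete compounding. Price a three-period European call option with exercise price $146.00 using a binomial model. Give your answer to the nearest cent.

$49.68

Risk-neutral probability p = (1 + 0.06 − 0.7)/(1.4 − 0.7) = 0.3600/0.7000 = 0.5143
Terminal stock prices: S_uuu = 411.6, S_uud = 205.8, S_udd = 102.9, S_ddd = 51.45
Terminal payoffs (S − K): max(265.6, 0) = 265.6, max(59.8, 0) = 59.8, max(-43.1, 0) = 0, max(-94.55, 0) = 0
Node uu (S = 294): V_uu = 1/1.06·[0.5143·265.6000 + 0.4857·59.8000] = 156.2642
Node ud (S = 147): V_ud = 1/1.06·[0.5143·59.8000 + 0.4857·0.0000] = 29.0135
Node dd (S = 73.5): V_dd = 1/1.06·[0.5143·0.0000 + 0.4857·0.0000] = 0.0000
Node u (S = 210): V_u = 1/1.06·[0.5143·156.2642 + 0.4857·29.0135] = 89.1101
Node d (S = 105): V_d = 1/1.06·[0.5143·29.0135 + 0.4857·0.0000] = 14.0766
Node 0 (S = 150): V_0 = 1/1.06·[0.5143·89.1101 + 0.4857·14.0766] = 49.6842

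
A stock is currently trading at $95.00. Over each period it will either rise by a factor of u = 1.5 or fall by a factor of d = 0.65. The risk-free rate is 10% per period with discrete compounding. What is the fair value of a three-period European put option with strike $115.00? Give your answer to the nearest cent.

$21.44

Risk-neutral probability p = (1 + 0.1 − 0.65)/(1.5 − 0.65) = 0.4500/0.8500 = 0.5294
Terminal stock prices: S_uuu = 320.6, S_uud = 138.9, S_udd = 60.21, S_ddd = 26.09
Terminal payoffs (K − S): max(-205.6, 0) = 0, max(-23.94, 0) = 0, max(54.79, 0) = 54.79, max(88.91, 0) = 88.91
Node uu (S = 213.8): V_uu = 1/1.1·[0.5294·0.0000 + 0.4706·0.0000] = 0.0000
Node ud (S = 92.62): V_ud = 1/1.1·[0.5294·0.0000 + 0.4706·54.7937] = 23.4412
Node dd (S = 40.14): V_dd = 1/1.1·[0.5294·54.7937 + 0.4706·88.9106] = 64.4080
Node u (S = 142.5): V_u = 1/1.1·[0.5294·0.0000 + 0.4706·23.4412] = 10.0283
Node d (S = 61.75): V_d = 1/1.1·[0.5294·23.4412 + 0.4706·64.4080] = 38.8361
Node 0 (S = 95): V_0 = 1/1.1·[0.5294·10.0283 + 0.4706·38.8361] = 21.4408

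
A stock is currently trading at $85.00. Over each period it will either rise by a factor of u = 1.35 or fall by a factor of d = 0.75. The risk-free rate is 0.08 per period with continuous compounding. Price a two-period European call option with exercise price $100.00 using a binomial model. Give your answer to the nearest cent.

Risk-neutral probability p = (e^0.08 − 0.75)/(1.35 − 0.75) = 0.3333/0.6000 = 0.5555
Terminal stock prices: S_uu = 154.9, S_ud = 86.06, S_dd = 47.81
Terminal payoffs (S − K): max(54.91, 0) = 54.91, max(-13.94, 0) = 0, max(-52.19, 0) = 0
Node u (S = 114.8): V_u = e^(−0.08)·[0.5555·54.9125 + 0.4445·0.0000] = 28.1576
Node d (S = 63.75): V_d = e^(−0.08)·[0.5555·0.0000 + 0.4445·0.0000] = 0.0000
Node 0 (S = 85): V_0 = e^(−0.08)·[0.5555·28.1576 + 0.4445·0.0000] = 14.4384

$14.44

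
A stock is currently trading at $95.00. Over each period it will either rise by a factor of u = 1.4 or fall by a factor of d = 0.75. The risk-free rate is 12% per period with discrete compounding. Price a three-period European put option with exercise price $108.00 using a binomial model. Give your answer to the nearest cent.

$11.35

Risk-neutral probability p = (1 + 0.12 − 0.75)/(1.4 − 0.75) = 0.3700/0.6500 = 0.5692
Terminal stock prices: S_uuu = 260.7, S_uud = 139.6, S_udd = 74.81, S_ddd = 40.08
Terminal payoffs (K − S): max(-152.7, 0) = 0, max(-31.65, 0) = 0, max(33.19, 0) = 33.19, max(67.92, 0) = 67.92
Node uu (S = 186.2): V_uu = 1/1.12·[0.5692·0.0000 + 0.4308·0.0000] = 0.0000
Node ud (S = 99.75): V_ud = 1/1.12·[0.5692·0.0000 + 0.4308·33.1875] = 12.7644
Node dd (S = 53.44): V_dd = 1/1.12·[0.5692·33.1875 + 0.4308·67.9219] = 42.9911
Node u (S = 133): V_u = 1/1.12·[0.5692·0.0000 + 0.4308·12.7644] = 4.9094
Node d (S = 71.25): V_d = 1/1.12·[0.5692·12.7644 + 0.4308·42.9911] = 23.0224
Node 0 (S = 95): V_0 = 1/1.12·[0.5692·4.9094 + 0.4308·23.0224] = 11.3499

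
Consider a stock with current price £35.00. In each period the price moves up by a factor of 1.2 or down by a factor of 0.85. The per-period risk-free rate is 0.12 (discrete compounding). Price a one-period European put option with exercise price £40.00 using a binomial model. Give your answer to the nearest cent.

Risk-neutral probability p = (1 + 0.12 − 0.85)/(1.2 − 0.85) = 0.2700/0.3500 = 0.7714
Terminal stock prices: S_u = 42, S_d = 29.75
Terminal payoffs (K − S): max(-2, 0) = 0, max(10.25, 0) = 10.25
Node 0 (S = 35): V_0 = 1/1.12·[0.7714·0.0000 + 0.2286·10.2500] = 2.0918

£2.09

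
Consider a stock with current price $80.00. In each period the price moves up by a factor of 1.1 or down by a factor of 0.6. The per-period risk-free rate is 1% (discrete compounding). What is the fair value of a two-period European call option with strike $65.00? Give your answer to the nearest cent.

Risk-neutral probability p = (1 + 0.01 − 0.6)/(1.1 − 0.6) = 0.4100/0.5000 = 0.8200
Terminal stock prices: S_uu = 96.8, S_ud = 52.8, S_dd = 28.8
Terminal payoffs (S − K): max(31.8, 0) = 31.8, max(-12.2, 0) = 0, max(-36.2, 0) = 0
Node u (S = 88): V_u = 1/1.01·[0.8200·31.8000 + 0.1800·0.0000] = 25.8178
Node d (S = 48): V_d = 1/1.01·[0.8200·0.0000 + 0.1800·0.0000] = 0.0000
Node 0 (S = 80): V_0 = 1/1.01·[0.8200·25.8178 + 0.1800·0.0000] = 20.9610

$20.96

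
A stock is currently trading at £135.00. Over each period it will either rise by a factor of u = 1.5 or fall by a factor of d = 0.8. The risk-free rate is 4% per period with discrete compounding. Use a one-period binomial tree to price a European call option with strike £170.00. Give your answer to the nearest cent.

Risk-neutral probability p = (1 + 0.04 − 0.8)/(1.5 − 0.8) = 0.2400/0.7000 = 0.3429
Terminal stock prices: S_u = 202.5, S_d = 108
Terminal payoffs (S − K): max(32.5, 0) = 32.5, max(-62, 0) = 0
Node 0 (S = 135): V_0 = 1/1.04·[0.3429·32.5000 + 0.6571·0.0000] = 10.7143

£10.71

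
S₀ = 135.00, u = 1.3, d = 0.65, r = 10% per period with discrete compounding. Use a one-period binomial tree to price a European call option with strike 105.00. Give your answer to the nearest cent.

Risk-neutral probability p = (1 + 0.1 − 0.65)/(1.3 − 0.65) = 0.4500/0.6500 = 0.6923
Terminal stock prices: S_u = 175.5, S_d = 87.75
Terminal payoffs (S − K): max(70.5, 0) = 70.5, max(-17.25, 0) = 0
Node 0 (S = 135): V_0 = 1/1.1·[0.6923·70.5000 + 0.3077·0.0000] = 44.3706

44.37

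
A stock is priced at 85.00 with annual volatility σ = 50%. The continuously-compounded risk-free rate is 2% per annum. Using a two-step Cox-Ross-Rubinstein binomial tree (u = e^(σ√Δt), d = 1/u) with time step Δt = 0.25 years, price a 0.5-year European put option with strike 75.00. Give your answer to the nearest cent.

7.08

CRR parameters: u = e^(σ√Δt) = e^(0.5·√0.25) = 1.2840, d = 1/u = 0.7788
Per-period rate: rΔt = 0.02·0.25 = 0.005, so R = e^0.005 = 1.0050
Risk-neutral probability p = (e^0.005 − 0.7788)/(1.2840 − 0.7788) = 0.2262/0.5052 = 0.4477
Terminal stock prices: S_uu = 140.1, S_ud = 85, S_dd = 51.56
Terminal payoffs (K − S): max(-65.14, 0) = 0, max(-10, 0) = 0, max(23.44, 0) = 23.44
Node u (S = 109.1): V_u = e^(−0.005)·[0.4477·0.0000 + 0.5523·0.0000] = 0.0000
Node d (S = 66.2): V_d = e^(−0.005)·[0.4477·0.0000 + 0.5523·23.4449] = 12.8830
Node 0 (S = 85): V_0 = e^(−0.005)·[0.4477·0.0000 + 0.5523·12.8830] = 7.0792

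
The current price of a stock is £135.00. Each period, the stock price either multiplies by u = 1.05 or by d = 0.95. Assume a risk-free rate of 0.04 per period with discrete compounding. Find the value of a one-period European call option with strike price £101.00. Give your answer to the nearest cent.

£37.88

Risk-neutral probability p = (1 + 0.04 − 0.95)/(1.05 − 0.95) = 0.0900/0.1000 = 0.9000
Terminal stock prices: S_u = 141.8, S_d = 128.2
Terminal payoffs (S − K): max(40.75, 0) = 40.75, max(27.25, 0) = 27.25
Node 0 (S = 135): V_0 = 1/1.04·[0.9000·40.7500 + 0.1000·27.2500] = 37.8846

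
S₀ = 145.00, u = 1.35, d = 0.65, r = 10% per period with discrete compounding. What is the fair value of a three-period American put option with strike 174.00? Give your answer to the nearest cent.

35.01

Risk-neutral probability p = (1 + 0.1 − 0.65)/(1.35 − 0.65) = 0.4500/0.7000 = 0.6429
Terminal stock prices: S_uuu = 356.8, S_uud = 171.8, S_udd = 82.7, S_ddd = 39.82
Terminal payoffs (K − S): max(-182.8, 0) = 0, max(2.229, 0) = 2.229, max(91.3, 0) = 91.3, max(134.2, 0) = 134.2
Node uu (S = 264.3): continuation = 1/1.1·[0.6429·0.0000 + 0.3571·2.2294] = 0.7238; exercise value = 0.0000 ≤ continuation, so V_uu = 0.7238
Node ud (S = 127.2): continuation = 1/1.1·[0.6429·2.2294 + 0.3571·91.2956] = 30.9443; exercise value = 46.7625 > continuation, so V_ud = 46.7625 (exercise)
Node dd (S = 61.26): continuation = 1/1.1·[0.6429·91.2956 + 0.3571·134.1794] = 96.9193; exercise value = 112.7375 > continuation, so V_dd = 112.7375 (exercise)
Node u (S = 195.8): continuation = 1/1.1·[0.6429·0.7238 + 0.3571·46.7625] = 15.6056; exercise value = 0.0000 ≤ continuation, so V_u = 15.6056
Node d (S = 94.25): continuation = 1/1.1·[0.6429·46.7625 + 0.3571·112.7375] = 63.9318; exercise value = 79.7500 > continuation, so V_d = 79.7500 (exercise)
Node 0 (S = 145): continuation = 1/1.1·[0.6429·15.6056 + 0.3571·79.7500] = 35.0130; exercise value = 29.0000 ≤ continuation, so V_0 = 35.0130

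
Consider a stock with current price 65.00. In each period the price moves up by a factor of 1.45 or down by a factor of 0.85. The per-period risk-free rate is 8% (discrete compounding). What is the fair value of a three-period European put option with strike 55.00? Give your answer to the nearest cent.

2.81

Risk-neutral probability p = (1 + 0.08 − 0.85)/(1.45 − 0.85) = 0.2300/0.6000 = 0.3833
Terminal stock prices: S_uuu = 198.2, S_uud = 116.2, S_udd = 68.1, S_ddd = 39.92
Terminal payoffs (K − S): max(-143.2, 0) = 0, max(-61.16, 0) = 0, max(-13.1, 0) = 0, max(15.08, 0) = 15.08
Node uu (S = 136.7): V_uu = 1/1.08·[0.3833·0.0000 + 0.6167·0.0000] = 0.0000
Node ud (S = 80.11): V_ud = 1/1.08·[0.3833·0.0000 + 0.6167·0.0000] = 0.0000
Node dd (S = 46.96): V_dd = 1/1.08·[0.3833·0.0000 + 0.6167·15.0819] = 8.6116
Node u (S = 94.25): V_u = 1/1.08·[0.3833·0.0000 + 0.6167·0.0000] = 0.0000
Node d (S = 55.25): V_d = 1/1.08·[0.3833·0.0000 + 0.6167·8.6116] = 4.9171
Node 0 (S = 65): V_0 = 1/1.08·[0.3833·0.0000 + 0.6167·4.9171] = 2.8076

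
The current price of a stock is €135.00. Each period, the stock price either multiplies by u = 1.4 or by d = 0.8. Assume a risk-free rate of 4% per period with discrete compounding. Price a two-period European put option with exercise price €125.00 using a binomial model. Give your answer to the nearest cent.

€12.85

Risk-neutral probability p = (1 + 0.04 − 0.8)/(1.4 − 0.8) = 0.2400/0.6000 = 0.4000
Terminal stock prices: S_uu = 264.6, S_ud = 151.2, S_dd = 86.4
Terminal payoffs (K − S): max(-139.6, 0) = 0, max(-26.2, 0) = 0, max(38.6, 0) = 38.6
Node u (S = 189): V_u = 1/1.04·[0.4000·0.0000 + 0.6000·0.0000] = 0.0000
Node d (S = 108): V_d = 1/1.04·[0.4000·0.0000 + 0.6000·38.6000] = 22.2692
Node 0 (S = 135): V_0 = 1/1.04·[0.4000·0.0000 + 0.6000·22.2692] = 12.8476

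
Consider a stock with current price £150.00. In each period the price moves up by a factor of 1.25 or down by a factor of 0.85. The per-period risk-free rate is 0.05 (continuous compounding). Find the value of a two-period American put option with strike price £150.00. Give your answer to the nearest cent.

£10.63

Risk-neutral probability p = (e^0.05 − 0.85)/(1.25 − 0.85) = 0.2013/0.4000 = 0.5032
Terminal stock prices: S_uu = 234.4, S_ud = 159.4, S_dd = 108.4
Terminal payoffs (K − S): max(-84.38, 0) = 0, max(-9.375, 0) = 0, max(41.63, 0) = 41.63
Node u (S = 187.5): continuation = e^(−0.05)·[0.5032·0.0000 + 0.4968·0.0000] = 0.0000; exercise value = 0.0000 ≤ continuation, so V_u = 0.0000
Node d (S = 127.5): continuation = e^(−0.05)·[0.5032·0.0000 + 0.4968·41.6250] = 19.6716; exercise value = 22.5000 > continuation, so V_d = 22.5000 (exercise)
Node 0 (S = 150): continuation = e^(−0.05)·[0.5032·0.0000 + 0.4968·22.5000] = 10.6333; exercise value = 0.0000 ≤ continuation, so V_0 = 10.6333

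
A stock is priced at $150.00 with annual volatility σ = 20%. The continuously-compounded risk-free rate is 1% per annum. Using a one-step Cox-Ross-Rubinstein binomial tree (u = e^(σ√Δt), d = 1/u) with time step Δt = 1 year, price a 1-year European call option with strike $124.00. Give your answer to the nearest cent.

$27.85

CRR parameters: u = e^(σ√Δt) = e^(0.2·√1) = 1.2214, d = 1/u = 0.8187
Per-period rate: rΔt = 0.01·1 = 0.01, so R = e^0.01 = 1.0101
Risk-neutral probability p = (e^0.01 − 0.8187)/(1.2214 − 0.8187) = 0.1913/0.4027 = 0.4751
Terminal stock prices: S_u = 183.2, S_d = 122.8
Terminal payoffs (S − K): max(59.21, 0) = 59.21, max(-1.19, 0) = 0
Node 0 (S = 150): V_0 = e^(−0.01)·[0.4751·59.2104 + 0.5249·0.0000] = 27.8524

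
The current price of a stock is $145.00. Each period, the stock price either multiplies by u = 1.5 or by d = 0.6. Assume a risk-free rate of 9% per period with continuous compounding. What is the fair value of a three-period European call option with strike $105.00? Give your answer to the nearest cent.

$76.83

Risk-neutral probability p = (e^0.09 − 0.6)/(1.5 − 0.6) = 0.4942/0.9000 = 0.5491
Terminal stock prices: S_uuu = 489.4, S_uud = 195.8, S_udd = 78.3, S_ddd = 31.32
Terminal payoffs (S − K): max(384.4, 0) = 384.4, max(90.75, 0) = 90.75, max(-26.7, 0) = 0, max(-73.68, 0) = 0
Node uu (S = 326.2): V_uu = e^(−0.09)·[0.5491·384.3750 + 0.4509·90.7500] = 230.2872
Node ud (S = 130.5): V_ud = e^(−0.09)·[0.5491·90.7500 + 0.4509·0.0000] = 45.5405
Node dd (S = 52.2): V_dd = e^(−0.09)·[0.5491·0.0000 + 0.4509·0.0000] = 0.0000
Node u (S = 217.5): V_u = e^(−0.09)·[0.5491·230.2872 + 0.4509·45.5405] = 134.3312
Node d (S = 87): V_d = e^(−0.09)·[0.5491·45.5405 + 0.4509·0.0000] = 22.8533
Node 0 (S = 145): V_0 = e^(−0.09)·[0.5491·134.3312 + 0.4509·22.8533] = 76.8286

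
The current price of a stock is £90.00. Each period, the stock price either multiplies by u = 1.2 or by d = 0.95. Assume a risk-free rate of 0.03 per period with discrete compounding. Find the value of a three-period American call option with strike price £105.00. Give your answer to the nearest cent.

Risk-neutral probability p = (1 + 0.03 − 0.95)/(1.2 − 0.95) = 0.0800/0.2500 = 0.3200
Terminal stock prices: S_uuu = 155.5, S_uud = 123.1, S_udd = 97.47, S_ddd = 77.16
Terminal payoffs (S − K): max(50.52, 0) = 50.52, max(18.12, 0) = 18.12, max(-7.53, 0) = 0, max(-27.84, 0) = 0
Node uu (S = 129.6): continuation = 1/1.03·[0.3200·50.5200 + 0.6800·18.1200] = 27.6583; exercise value = 24.6000 ≤ continuation, so V_uu = 27.6583
Node ud (S = 102.6): continuation = 1/1.03·[0.3200·18.1200 + 0.6800·0.0000] = 5.6295; exercise value = 0.0000 ≤ continuation, so V_ud = 5.6295
Node dd (S = 81.22): continuation = 1/1.03·[0.3200·0.0000 + 0.6800·0.0000] = 0.0000; exercise value = 0.0000 ≤ continuation, so V_dd = 0.0000
Node u (S = 108): continuation = 1/1.03·[0.3200·27.6583 + 0.6800·5.6295] = 12.3094; exercise value = 3.0000 ≤ continuation, so V_u = 12.3094
Node d (S = 85.5): continuation = 1/1.03·[0.3200·5.6295 + 0.6800·0.0000] = 1.7490; exercise value = 0.0000 ≤ continuation, so V_d = 1.7490
Node 0 (S = 90): continuation = 1/1.03·[0.3200·12.3094 + 0.6800·1.7490] = 4.9790; exercise value = 0.0000 ≤ continuation, so V_0 = 4.9790

£4.98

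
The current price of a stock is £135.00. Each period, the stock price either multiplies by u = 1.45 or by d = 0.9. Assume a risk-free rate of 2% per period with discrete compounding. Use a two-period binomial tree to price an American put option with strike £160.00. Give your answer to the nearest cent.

£29.76

Risk-neutral probability p = (1 + 0.02 − 0.9)/(1.45 − 0.9) = 0.1200/0.5500 = 0.2182
Terminal stock prices: S_uu = 283.8, S_ud = 176.2, S_dd = 109.4
Terminal payoffs (K − S): max(-123.8, 0) = 0, max(-16.18, 0) = 0, max(50.65, 0) = 50.65
Node u (S = 195.8): continuation = 1/1.02·[0.2182·0.0000 + 0.7818·0.0000] = 0.0000; exercise value = 0.0000 ≤ continuation, so V_u = 0.0000
Node d (S = 121.5): continuation = 1/1.02·[0.2182·0.0000 + 0.7818·50.6500] = 38.8226; exercise value = 38.5000 ≤ continuation, so V_d = 38.8226
Node 0 (S = 135): continuation = 1/1.02·[0.2182·0.0000 + 0.7818·38.8226] = 29.7571; exercise value = 25.0000 ≤ continuation, so V_0 = 29.7571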